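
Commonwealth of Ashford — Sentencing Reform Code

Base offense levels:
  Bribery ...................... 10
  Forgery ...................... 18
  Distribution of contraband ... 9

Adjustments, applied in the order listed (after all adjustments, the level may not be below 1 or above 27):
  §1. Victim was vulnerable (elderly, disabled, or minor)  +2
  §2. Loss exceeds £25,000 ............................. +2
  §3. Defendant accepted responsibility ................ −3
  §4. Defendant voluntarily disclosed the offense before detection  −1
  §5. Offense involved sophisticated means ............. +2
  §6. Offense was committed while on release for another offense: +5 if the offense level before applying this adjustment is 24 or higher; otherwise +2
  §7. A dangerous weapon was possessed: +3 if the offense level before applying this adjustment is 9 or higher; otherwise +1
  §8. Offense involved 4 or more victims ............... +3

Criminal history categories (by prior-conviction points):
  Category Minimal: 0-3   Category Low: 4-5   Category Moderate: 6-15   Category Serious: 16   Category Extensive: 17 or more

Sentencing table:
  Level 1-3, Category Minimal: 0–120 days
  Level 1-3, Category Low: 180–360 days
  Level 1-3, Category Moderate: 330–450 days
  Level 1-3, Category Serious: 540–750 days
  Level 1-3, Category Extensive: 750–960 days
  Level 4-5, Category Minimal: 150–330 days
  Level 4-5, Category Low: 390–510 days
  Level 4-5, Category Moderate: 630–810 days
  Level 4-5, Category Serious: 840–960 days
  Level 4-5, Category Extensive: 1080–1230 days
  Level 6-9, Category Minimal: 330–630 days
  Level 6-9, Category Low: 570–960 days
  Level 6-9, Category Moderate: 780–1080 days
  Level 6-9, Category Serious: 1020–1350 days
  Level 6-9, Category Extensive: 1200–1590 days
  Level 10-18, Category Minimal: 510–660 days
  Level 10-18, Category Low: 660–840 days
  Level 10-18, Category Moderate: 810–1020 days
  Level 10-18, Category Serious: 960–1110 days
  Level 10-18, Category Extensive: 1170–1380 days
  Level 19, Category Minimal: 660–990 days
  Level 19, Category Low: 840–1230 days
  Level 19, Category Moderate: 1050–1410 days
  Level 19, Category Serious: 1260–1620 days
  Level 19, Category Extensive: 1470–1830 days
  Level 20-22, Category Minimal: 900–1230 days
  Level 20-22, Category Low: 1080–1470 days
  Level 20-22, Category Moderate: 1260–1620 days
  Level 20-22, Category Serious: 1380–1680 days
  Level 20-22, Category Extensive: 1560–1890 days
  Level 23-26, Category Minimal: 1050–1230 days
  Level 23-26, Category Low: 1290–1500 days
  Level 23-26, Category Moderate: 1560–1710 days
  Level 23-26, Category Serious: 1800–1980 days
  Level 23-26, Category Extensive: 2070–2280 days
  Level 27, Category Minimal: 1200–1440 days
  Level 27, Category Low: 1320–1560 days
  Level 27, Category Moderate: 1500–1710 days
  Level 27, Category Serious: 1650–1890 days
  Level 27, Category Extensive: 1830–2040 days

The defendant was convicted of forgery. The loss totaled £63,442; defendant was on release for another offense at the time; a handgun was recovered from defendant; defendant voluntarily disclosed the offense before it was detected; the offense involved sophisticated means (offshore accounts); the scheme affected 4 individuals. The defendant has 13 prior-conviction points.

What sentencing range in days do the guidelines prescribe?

Base offense level for forgery: 18.
§1 does not apply.
§2 applies: 18 + 2 = 20.
§3 does not apply.
§4 applies: 20 − 1 = 19.
§5 applies: 19 + 2 = 21.
§6 applies (level before this adjustment is 21 < 24, so +2): 21 + 2 = 23.
§7 applies (level before this adjustment is 23 ≥ 9, so +3): 23 + 3 = 26.
§8 applies: 26 + 3 = 29.
Level 29 exceeds the maximum of 27; capped at 27.
Final offense level: 27.
Criminal history: 13 prior points → Category Moderate (6-15).
Level 27 falls in the 27 band.
Grid: Level 27 × Category Moderate = 1500-1710 days.

1500-1710 days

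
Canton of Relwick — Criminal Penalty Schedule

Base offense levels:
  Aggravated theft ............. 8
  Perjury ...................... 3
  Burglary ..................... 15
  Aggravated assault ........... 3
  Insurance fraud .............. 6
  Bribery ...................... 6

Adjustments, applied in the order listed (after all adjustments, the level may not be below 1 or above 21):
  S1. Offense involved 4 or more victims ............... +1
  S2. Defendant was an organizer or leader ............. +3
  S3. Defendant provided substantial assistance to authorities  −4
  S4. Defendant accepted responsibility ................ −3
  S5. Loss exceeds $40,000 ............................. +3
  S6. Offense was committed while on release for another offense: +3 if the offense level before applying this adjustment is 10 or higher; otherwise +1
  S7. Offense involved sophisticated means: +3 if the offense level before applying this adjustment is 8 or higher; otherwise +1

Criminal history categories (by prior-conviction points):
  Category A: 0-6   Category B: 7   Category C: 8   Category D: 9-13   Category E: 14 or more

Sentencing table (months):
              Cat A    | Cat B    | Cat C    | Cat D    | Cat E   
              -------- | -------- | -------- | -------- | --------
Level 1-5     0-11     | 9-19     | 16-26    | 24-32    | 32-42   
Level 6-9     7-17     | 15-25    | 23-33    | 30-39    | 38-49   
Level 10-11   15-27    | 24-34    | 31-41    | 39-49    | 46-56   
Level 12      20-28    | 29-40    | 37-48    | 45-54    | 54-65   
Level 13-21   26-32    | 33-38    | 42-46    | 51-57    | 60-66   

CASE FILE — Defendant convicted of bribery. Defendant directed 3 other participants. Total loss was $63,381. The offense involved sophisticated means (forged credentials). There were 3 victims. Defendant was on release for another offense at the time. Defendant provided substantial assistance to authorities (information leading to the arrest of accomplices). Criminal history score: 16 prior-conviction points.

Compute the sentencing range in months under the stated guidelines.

Base offense level for bribery: 6.
S1 does not apply.
S2 applies: 6 + 3 = 9.
S3 applies: 9 − 4 = 5.
S4 does not apply.
S5 applies: 5 + 3 = 8.
S6 applies (level before this adjustment is 8 < 10, so +1): 8 + 1 = 9.
S7 applies (level before this adjustment is 9 ≥ 8, so +3): 9 + 3 = 12.
Final offense level: 12.
Criminal history: 16 prior points → Category E (14+).
Level 12 falls in the 12 band.
Grid: Level 12 × Category E = 54-65 months.

54-65 months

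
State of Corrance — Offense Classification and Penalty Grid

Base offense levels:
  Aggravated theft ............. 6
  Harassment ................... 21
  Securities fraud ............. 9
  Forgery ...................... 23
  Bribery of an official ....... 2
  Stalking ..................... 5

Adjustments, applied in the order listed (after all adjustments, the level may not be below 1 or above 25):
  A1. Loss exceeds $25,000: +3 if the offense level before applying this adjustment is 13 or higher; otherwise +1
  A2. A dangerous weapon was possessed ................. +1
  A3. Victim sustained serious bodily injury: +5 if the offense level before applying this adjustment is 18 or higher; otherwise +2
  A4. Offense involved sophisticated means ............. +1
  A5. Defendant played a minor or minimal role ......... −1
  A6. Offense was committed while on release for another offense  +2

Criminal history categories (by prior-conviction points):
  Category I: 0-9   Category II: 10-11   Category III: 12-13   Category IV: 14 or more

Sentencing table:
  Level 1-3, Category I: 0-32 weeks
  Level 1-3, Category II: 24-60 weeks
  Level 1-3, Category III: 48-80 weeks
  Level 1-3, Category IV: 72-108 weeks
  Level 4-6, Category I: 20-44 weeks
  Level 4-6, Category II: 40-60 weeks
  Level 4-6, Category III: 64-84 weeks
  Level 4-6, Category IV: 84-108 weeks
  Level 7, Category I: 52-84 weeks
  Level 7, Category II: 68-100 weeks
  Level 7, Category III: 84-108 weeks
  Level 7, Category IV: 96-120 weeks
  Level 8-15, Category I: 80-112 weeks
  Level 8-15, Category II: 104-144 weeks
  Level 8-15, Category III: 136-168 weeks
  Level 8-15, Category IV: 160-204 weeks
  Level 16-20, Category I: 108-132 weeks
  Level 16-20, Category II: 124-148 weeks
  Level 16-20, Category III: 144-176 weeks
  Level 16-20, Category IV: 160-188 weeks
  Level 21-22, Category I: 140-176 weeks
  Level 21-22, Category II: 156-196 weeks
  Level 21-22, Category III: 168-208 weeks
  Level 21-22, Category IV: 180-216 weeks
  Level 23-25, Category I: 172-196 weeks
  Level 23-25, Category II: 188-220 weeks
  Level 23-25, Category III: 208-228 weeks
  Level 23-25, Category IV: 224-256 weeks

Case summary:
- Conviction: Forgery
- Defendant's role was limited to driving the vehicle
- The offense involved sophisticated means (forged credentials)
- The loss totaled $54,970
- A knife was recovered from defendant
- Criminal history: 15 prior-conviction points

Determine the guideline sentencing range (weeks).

224-256 weeks

Base offense level for forgery: 23.
A1 applies (level before this adjustment is 23 ≥ 13, so +3): 23 + 3 = 26.
A2 applies: 26 + 1 = 27.
A3 does not apply.
A4 applies: 27 + 1 = 28.
A5 applies: 28 − 1 = 27.
A6 does not apply.
Level 27 exceeds the maximum of 25; capped at 25.
Final offense level: 25.
Criminal history: 15 prior points → Category IV (14+).
Level 25 falls in the 23-25 band.
Grid: Level 23-25 × Category IV = 224-256 weeks.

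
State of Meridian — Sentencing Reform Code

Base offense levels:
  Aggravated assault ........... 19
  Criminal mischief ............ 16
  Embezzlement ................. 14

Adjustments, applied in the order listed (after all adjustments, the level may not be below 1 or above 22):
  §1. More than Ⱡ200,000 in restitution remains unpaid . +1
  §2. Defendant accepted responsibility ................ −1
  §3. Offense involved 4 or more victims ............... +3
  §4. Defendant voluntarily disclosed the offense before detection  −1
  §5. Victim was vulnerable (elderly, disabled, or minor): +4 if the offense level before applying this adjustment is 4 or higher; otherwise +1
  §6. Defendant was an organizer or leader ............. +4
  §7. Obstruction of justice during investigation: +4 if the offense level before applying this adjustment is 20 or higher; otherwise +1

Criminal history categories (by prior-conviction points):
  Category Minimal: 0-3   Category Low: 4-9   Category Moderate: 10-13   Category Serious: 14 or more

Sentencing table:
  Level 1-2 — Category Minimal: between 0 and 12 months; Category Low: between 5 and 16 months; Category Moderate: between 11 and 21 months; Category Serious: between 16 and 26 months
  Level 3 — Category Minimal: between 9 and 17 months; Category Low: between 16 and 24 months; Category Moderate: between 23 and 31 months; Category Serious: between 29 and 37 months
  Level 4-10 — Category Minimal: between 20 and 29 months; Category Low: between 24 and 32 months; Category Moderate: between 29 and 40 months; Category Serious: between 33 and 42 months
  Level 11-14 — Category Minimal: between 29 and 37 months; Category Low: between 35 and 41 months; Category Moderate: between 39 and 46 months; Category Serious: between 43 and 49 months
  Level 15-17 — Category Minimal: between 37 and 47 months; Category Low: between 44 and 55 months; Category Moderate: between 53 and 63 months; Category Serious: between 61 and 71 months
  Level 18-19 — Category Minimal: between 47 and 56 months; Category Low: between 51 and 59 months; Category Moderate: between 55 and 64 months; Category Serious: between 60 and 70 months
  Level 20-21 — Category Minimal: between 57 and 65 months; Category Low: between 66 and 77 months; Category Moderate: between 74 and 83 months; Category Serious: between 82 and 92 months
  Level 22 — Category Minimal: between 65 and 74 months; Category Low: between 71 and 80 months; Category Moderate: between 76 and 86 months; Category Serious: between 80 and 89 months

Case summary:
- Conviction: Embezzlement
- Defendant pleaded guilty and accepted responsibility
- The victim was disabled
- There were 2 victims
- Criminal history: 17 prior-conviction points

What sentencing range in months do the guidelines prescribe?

Base offense level for embezzlement: 14.
§1 does not apply.
§2 applies: 14 − 1 = 13.
§3 does not apply.
§4 does not apply.
§5 applies (level before this adjustment is 13 ≥ 4, so +4): 13 + 4 = 17.
Final offense level: 17.
Criminal history: 17 prior points → Category Serious (14+).
Level 17 falls in the 15-17 band.
Grid: Level 15-17 × Category Serious = 61-71 months.

61-71 months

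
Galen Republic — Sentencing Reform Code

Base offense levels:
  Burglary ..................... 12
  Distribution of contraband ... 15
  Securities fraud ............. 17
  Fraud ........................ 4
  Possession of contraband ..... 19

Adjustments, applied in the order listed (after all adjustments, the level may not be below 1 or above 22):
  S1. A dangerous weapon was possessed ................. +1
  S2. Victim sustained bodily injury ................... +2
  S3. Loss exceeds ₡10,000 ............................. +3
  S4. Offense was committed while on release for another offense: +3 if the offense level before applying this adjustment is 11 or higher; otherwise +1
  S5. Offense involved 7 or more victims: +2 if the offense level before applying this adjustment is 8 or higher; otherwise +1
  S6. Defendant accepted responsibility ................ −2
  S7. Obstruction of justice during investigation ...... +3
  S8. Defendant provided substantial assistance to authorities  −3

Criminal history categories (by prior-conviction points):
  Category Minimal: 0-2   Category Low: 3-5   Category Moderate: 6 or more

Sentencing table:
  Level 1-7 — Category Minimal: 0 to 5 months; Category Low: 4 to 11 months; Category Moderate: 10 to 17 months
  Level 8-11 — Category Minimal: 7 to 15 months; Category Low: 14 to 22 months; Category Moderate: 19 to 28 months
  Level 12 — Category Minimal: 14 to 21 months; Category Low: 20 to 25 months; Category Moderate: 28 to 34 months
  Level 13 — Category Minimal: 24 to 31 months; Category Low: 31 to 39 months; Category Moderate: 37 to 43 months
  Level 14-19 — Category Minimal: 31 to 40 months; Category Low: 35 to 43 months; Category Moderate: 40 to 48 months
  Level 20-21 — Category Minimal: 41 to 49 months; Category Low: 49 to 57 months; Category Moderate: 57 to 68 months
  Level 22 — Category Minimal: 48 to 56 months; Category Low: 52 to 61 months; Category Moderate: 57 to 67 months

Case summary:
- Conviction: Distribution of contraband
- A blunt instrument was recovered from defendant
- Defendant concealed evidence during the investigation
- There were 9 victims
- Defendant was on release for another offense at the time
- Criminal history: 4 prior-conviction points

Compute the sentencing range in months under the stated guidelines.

Base offense level for distribution of contraband: 15.
S1 applies: 15 + 1 = 16.
S4 applies (level before this adjustment is 16 ≥ 11, so +3): 16 + 3 = 19.
S5 applies (level before this adjustment is 19 ≥ 8, so +2): 19 + 2 = 21.
S7 applies: 21 + 3 = 24.
S8 does not apply.
Level 24 exceeds the maximum of 22; capped at 22.
Final offense level: 22.
Criminal history: 4 prior points → Category Low (3-5).
Level 22 falls in the 22 band.
Grid: Level 22 × Category Low = 52-61 months.

52-61 months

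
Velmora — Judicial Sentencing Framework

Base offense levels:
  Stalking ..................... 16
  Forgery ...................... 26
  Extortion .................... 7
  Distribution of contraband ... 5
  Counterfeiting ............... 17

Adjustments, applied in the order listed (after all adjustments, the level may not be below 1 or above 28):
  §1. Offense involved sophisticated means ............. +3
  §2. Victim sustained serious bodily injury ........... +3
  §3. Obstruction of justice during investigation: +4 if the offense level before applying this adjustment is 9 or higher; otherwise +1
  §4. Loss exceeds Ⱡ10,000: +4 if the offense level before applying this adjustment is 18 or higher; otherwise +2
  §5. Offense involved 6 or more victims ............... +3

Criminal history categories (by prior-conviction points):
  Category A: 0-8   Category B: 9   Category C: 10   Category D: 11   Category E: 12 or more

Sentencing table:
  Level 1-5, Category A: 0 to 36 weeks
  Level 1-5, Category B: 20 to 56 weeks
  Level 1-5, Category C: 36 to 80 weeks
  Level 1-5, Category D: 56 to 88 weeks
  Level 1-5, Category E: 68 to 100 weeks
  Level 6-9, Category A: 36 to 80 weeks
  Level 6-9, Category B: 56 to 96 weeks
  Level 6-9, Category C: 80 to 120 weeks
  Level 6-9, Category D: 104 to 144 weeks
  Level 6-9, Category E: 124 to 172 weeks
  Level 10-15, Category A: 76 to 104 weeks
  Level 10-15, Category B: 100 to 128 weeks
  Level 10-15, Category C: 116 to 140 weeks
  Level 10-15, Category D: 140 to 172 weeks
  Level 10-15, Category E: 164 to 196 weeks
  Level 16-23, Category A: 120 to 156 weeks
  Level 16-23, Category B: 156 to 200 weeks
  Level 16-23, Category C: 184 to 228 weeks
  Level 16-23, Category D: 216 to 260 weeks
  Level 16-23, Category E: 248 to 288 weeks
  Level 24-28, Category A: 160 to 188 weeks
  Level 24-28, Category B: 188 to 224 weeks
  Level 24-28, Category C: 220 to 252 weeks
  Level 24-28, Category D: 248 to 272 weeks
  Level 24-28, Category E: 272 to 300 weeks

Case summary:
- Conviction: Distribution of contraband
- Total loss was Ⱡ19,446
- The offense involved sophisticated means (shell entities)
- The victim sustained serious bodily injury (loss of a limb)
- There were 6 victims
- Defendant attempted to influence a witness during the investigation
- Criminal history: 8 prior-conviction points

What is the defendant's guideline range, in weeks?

120-156 weeks

Base offense level for distribution of contraband: 5.
§1 applies: 5 + 3 = 8.
§2 applies: 8 + 3 = 11.
§3 applies (level before this adjustment is 11 ≥ 9, so +4): 11 + 4 = 15.
§4 applies (level before this adjustment is 15 < 18, so +2): 15 + 2 = 17.
§5 applies: 17 + 3 = 20.
Final offense level: 20.
Criminal history: 8 prior points → Category A (0-8).
Level 20 falls in the 16-23 band.
Grid: Level 16-23 × Category A = 120-156 weeks.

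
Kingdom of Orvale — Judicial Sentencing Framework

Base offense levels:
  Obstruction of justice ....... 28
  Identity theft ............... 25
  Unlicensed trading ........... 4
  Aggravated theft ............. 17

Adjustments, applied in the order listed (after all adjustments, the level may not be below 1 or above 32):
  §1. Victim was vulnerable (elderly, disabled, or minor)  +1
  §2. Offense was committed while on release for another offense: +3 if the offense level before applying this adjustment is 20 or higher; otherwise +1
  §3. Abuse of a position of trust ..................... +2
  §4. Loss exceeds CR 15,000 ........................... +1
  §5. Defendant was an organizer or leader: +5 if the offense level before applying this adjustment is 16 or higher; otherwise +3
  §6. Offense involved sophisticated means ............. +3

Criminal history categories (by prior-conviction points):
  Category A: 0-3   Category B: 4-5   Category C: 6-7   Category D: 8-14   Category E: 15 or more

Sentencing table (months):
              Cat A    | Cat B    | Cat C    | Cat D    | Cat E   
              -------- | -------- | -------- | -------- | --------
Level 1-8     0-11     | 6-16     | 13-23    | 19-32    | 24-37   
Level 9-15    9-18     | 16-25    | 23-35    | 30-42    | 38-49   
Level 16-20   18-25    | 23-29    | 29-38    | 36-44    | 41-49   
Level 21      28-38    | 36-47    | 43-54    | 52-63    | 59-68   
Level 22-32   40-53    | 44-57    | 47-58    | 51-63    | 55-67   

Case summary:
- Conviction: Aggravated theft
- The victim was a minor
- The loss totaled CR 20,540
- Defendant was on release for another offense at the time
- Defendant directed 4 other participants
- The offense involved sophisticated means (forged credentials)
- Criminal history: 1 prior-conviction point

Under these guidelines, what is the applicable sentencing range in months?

40-53 months

Base offense level for aggravated theft: 17.
§1 applies: 17 + 1 = 18.
§2 applies (level before this adjustment is 18 < 20, so +1): 18 + 1 = 19.
§3 does not apply.
§4 applies: 19 + 1 = 20.
§5 applies (level before this adjustment is 20 ≥ 16, so +5): 20 + 5 = 25.
§6 applies: 25 + 3 = 28.
Final offense level: 28.
Criminal history: 1 prior point → Category A (0-3).
Level 28 falls in the 22-32 band.
Grid: Level 22-32 × Category A = 40-53 months.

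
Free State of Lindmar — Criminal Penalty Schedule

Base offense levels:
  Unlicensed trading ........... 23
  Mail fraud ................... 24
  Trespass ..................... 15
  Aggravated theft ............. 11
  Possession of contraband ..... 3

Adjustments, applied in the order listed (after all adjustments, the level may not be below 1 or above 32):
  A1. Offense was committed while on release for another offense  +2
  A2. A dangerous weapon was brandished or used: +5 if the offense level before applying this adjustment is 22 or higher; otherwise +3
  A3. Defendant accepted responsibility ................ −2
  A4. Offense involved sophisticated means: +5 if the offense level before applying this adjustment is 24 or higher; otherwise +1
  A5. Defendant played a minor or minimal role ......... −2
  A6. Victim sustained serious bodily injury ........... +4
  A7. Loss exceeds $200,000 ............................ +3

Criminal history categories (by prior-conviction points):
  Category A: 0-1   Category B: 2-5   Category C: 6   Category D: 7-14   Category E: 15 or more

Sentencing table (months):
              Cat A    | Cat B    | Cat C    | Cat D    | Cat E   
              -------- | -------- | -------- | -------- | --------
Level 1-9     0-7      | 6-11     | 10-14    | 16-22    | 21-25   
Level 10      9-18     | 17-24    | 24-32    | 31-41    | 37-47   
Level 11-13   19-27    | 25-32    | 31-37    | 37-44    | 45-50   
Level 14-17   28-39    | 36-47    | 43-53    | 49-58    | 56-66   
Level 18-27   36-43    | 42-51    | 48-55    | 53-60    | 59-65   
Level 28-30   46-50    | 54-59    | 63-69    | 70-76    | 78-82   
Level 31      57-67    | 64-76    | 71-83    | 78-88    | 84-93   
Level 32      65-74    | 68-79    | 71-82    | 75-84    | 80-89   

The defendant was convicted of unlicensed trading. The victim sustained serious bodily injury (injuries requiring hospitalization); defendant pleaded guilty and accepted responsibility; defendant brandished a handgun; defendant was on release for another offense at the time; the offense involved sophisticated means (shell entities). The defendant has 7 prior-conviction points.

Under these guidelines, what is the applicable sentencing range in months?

75-84 months

Base offense level for unlicensed trading: 23.
A1 applies: 23 + 2 = 25.
A2 applies (level before this adjustment is 25 ≥ 22, so +5): 25 + 5 = 30.
A3 applies: 30 − 2 = 28.
A4 applies (level before this adjustment is 28 ≥ 24, so +5): 28 + 5 = 33.
A6 applies: 33 + 4 = 37.
A7 does not apply.
Level 37 exceeds the maximum of 32; capped at 32.
Final offense level: 32.
Criminal history: 7 prior points → Category D (7-14).
Level 32 falls in the 32 band.
Grid: Level 32 × Category D = 75-84 months.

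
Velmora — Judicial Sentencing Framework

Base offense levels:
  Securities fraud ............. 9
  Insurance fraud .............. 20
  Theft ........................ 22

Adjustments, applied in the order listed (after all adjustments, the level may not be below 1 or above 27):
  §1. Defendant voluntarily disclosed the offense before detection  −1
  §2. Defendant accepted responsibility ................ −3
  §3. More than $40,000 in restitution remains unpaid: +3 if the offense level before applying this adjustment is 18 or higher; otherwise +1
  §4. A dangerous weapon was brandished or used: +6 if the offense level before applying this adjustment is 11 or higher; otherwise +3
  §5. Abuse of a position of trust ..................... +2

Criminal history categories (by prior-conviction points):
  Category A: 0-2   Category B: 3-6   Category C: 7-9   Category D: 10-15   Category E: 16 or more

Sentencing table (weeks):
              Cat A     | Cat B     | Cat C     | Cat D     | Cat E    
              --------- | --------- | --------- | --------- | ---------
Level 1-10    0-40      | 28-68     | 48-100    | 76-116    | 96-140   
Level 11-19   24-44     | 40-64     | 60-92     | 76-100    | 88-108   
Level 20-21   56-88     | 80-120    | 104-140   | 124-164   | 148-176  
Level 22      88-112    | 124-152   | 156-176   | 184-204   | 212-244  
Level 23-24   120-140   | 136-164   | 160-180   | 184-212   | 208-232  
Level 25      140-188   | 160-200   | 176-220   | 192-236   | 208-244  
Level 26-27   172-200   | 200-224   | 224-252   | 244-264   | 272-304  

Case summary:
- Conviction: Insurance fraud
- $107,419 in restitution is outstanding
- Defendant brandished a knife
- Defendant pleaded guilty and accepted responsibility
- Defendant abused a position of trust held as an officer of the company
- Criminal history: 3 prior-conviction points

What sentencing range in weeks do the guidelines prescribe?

200-224 weeks

Base offense level for insurance fraud: 20.
§2 applies: 20 − 3 = 17.
§3 applies (level before this adjustment is 17 < 18, so +1): 17 + 1 = 18.
§4 applies (level before this adjustment is 18 ≥ 11, so +6): 18 + 6 = 24.
§5 applies: 24 + 2 = 26.
Final offense level: 26.
Criminal history: 3 prior points → Category B (3-6).
Level 26 falls in the 26-27 band.
Grid: Level 26-27 × Category B = 200-224 weeks.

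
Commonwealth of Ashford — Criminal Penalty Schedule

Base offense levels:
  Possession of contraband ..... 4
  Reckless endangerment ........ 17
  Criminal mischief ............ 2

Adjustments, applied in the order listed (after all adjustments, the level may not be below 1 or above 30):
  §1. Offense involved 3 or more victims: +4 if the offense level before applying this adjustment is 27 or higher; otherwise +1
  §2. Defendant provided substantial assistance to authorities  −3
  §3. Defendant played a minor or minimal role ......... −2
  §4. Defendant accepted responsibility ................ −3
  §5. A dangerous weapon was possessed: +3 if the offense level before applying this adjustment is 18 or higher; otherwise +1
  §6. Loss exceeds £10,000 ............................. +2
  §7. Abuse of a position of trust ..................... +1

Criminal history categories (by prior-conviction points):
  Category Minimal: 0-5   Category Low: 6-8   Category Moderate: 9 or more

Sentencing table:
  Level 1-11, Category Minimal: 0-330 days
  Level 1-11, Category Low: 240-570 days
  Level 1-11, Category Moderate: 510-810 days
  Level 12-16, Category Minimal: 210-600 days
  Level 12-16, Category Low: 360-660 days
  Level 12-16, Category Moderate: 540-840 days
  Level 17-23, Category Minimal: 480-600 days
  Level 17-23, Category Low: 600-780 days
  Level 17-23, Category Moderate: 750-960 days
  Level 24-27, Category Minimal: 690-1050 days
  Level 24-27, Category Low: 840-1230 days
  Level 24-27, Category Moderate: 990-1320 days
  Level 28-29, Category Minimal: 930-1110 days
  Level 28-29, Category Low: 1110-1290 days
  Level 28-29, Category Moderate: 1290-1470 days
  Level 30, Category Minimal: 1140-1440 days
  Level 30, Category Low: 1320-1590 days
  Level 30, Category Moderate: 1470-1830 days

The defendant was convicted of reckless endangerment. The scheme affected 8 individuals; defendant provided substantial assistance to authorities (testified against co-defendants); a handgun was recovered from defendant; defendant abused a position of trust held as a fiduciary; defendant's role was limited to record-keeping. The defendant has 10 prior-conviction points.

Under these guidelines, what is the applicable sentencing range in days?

Base offense level for reckless endangerment: 17.
§1 applies (level before this adjustment is 17 < 27, so +1): 17 + 1 = 18.
§2 applies: 18 − 3 = 15.
§3 applies: 15 − 2 = 13.
§5 applies (level before this adjustment is 13 < 18, so +1): 13 + 1 = 14.
§7 applies: 14 + 1 = 15.
Final offense level: 15.
Criminal history: 10 prior points → Category Moderate (9+).
Level 15 falls in the 12-16 band.
Grid: Level 12-16 × Category Moderate = 540-840 days.

540-840 days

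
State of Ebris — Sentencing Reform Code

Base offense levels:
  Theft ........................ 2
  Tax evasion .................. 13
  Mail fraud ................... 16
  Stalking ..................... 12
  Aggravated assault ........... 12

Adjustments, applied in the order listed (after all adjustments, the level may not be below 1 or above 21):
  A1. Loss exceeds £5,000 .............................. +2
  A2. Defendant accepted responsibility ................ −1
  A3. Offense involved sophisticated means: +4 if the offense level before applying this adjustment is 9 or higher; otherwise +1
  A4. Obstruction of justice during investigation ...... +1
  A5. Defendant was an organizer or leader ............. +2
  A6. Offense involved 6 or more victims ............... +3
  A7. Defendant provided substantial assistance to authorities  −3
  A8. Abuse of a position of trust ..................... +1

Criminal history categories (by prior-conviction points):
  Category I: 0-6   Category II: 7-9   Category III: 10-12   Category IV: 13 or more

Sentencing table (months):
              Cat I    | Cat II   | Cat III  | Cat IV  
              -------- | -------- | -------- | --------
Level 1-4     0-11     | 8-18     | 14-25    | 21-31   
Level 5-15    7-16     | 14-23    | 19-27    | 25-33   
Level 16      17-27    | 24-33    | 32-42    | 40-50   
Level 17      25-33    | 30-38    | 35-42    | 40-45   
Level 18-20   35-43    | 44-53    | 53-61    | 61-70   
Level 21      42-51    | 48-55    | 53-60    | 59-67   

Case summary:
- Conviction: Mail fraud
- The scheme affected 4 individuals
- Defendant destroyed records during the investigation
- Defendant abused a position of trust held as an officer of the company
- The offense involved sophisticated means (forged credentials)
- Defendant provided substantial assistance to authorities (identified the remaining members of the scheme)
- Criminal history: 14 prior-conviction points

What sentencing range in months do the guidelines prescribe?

Base offense level for mail fraud: 16.
A1 does not apply.
A2 does not apply.
A3 applies (level before this adjustment is 16 ≥ 9, so +4): 16 + 4 = 20.
A4 applies: 20 + 1 = 21.
A5 does not apply.
A6 does not apply.
A7 applies: 21 − 3 = 18.
A8 applies: 18 + 1 = 19.
Final offense level: 19.
Criminal history: 14 prior points → Category IV (13+).
Level 19 falls in the 18-20 band.
Grid: Level 18-20 × Category IV = 61-70 months.

61-70 months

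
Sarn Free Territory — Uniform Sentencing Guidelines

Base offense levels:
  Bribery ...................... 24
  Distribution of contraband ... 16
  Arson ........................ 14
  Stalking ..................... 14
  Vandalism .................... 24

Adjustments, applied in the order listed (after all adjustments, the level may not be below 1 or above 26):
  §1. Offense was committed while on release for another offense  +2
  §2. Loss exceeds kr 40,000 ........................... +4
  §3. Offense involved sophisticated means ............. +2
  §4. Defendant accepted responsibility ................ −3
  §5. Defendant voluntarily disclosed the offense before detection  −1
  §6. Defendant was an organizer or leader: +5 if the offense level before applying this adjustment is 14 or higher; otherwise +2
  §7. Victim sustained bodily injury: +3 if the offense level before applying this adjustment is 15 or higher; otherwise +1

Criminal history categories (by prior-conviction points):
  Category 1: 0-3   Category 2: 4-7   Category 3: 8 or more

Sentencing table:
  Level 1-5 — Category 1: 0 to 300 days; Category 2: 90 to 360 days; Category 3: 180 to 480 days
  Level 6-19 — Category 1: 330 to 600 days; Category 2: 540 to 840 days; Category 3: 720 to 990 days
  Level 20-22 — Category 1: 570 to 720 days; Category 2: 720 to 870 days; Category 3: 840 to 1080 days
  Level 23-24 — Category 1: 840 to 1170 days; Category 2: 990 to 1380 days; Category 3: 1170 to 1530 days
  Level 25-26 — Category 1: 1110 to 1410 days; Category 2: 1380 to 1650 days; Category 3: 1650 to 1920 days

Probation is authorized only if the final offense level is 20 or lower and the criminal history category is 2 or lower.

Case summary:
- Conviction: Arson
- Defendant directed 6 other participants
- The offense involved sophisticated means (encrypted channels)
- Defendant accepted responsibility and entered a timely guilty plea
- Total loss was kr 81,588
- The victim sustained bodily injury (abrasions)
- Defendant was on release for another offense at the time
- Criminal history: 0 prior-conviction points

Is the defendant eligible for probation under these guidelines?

Base offense level for arson: 14.
§1 applies: 14 + 2 = 16.
§2 applies: 16 + 4 = 20.
§3 applies: 20 + 2 = 22.
§4 applies: 22 − 3 = 19.
§5 does not apply.
§6 applies (level before this adjustment is 19 ≥ 14, so +5): 19 + 5 = 24.
§7 applies (level before this adjustment is 24 ≥ 15, so +3): 24 + 3 = 27.
Level 27 exceeds the maximum of 26; capped at 26.
Final offense level: 26.
Criminal history: 0 prior points → Category 1 (0-3).
Level 26 falls in the 25-26 band.
Grid: Level 25-26 × Category 1 = 1110-1410 days.
Probation check: level 26 > 20 and category 1 ≤ 2 → not eligible.

No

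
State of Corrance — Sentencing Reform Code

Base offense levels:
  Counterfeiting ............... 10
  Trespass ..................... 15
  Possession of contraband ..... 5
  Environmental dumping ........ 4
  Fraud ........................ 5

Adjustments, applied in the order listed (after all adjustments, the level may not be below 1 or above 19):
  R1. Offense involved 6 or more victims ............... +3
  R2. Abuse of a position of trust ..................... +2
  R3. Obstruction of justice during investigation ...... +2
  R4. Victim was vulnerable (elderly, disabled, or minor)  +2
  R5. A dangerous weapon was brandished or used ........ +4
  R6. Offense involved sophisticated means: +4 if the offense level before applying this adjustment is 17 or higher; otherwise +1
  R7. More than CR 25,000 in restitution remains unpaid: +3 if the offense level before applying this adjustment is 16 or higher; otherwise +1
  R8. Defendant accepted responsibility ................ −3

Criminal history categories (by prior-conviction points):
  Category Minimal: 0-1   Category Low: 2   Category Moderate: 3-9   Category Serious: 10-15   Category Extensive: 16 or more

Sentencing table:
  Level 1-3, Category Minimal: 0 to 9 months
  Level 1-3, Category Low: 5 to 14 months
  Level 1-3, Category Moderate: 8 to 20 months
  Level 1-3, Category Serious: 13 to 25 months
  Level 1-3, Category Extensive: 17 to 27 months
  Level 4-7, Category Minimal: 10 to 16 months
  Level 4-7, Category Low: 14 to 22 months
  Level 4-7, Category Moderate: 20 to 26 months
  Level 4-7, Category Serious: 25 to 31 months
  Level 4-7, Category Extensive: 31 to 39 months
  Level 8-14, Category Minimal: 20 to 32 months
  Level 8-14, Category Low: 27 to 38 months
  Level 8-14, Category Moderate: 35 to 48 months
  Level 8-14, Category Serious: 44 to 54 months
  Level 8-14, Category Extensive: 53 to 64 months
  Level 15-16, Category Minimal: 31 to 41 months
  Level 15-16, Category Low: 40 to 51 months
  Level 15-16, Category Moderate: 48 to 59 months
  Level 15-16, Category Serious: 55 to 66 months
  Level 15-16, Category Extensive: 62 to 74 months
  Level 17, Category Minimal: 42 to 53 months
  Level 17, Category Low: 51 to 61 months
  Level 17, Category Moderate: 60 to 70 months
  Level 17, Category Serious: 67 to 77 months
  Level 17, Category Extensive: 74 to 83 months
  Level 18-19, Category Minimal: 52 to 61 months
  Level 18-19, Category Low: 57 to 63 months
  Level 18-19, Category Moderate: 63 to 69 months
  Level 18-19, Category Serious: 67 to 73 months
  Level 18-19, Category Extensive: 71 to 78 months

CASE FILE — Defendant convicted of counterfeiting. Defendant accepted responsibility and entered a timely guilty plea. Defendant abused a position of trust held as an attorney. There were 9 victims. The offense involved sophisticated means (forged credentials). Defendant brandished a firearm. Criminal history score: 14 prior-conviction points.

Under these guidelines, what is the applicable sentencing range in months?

67-73 months

Base offense level for counterfeiting: 10.
R1 applies: 10 + 3 = 13.
R2 applies: 13 + 2 = 15.
R3 does not apply.
R4 does not apply.
R5 applies: 15 + 4 = 19.
R6 applies (level before this adjustment is 19 ≥ 17, so +4): 19 + 4 = 23.
R7 does not apply.
R8 applies: 23 − 3 = 20.
Level 20 exceeds the maximum of 19; capped at 19.
Final offense level: 19.
Criminal history: 14 prior points → Category Serious (10-15).
Level 19 falls in the 18-19 band.
Grid: Level 18-19 × Category Serious = 67-73 months.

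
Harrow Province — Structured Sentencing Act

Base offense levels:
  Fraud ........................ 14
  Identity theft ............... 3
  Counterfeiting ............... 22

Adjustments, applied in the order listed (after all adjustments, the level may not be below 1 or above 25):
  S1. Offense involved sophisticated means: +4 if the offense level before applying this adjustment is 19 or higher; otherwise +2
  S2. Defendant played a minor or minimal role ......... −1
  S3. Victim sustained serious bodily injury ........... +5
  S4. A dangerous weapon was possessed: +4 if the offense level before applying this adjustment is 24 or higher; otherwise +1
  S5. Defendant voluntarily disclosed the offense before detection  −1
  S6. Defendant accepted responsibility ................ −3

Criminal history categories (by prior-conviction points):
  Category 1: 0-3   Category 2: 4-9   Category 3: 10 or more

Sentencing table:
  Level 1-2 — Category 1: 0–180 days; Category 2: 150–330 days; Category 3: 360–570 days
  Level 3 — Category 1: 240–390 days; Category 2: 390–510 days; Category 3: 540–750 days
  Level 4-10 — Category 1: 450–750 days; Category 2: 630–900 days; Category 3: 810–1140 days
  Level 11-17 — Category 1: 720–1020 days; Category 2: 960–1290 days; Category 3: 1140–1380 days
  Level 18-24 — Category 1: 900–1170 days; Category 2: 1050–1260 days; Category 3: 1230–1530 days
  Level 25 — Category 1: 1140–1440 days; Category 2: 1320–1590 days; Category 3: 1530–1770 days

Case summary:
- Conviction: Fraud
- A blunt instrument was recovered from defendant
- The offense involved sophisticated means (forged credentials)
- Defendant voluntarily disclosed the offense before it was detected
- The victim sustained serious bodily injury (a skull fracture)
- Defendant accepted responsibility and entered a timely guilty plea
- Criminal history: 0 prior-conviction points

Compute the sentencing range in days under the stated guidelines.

Base offense level for fraud: 14.
S1 applies (level before this adjustment is 14 < 19, so +2): 14 + 2 = 16.
S2 does not apply.
S3 applies: 16 + 5 = 21.
S4 applies (level before this adjustment is 21 < 24, so +1): 21 + 1 = 22.
S5 applies: 22 − 1 = 21.
S6 applies: 21 − 3 = 18.
Final offense level: 18.
Criminal history: 0 prior points → Category 1 (0-3).
Level 18 falls in the 18-24 band.
Grid: Level 18-24 × Category 1 = 900-1170 days.

900-1170 days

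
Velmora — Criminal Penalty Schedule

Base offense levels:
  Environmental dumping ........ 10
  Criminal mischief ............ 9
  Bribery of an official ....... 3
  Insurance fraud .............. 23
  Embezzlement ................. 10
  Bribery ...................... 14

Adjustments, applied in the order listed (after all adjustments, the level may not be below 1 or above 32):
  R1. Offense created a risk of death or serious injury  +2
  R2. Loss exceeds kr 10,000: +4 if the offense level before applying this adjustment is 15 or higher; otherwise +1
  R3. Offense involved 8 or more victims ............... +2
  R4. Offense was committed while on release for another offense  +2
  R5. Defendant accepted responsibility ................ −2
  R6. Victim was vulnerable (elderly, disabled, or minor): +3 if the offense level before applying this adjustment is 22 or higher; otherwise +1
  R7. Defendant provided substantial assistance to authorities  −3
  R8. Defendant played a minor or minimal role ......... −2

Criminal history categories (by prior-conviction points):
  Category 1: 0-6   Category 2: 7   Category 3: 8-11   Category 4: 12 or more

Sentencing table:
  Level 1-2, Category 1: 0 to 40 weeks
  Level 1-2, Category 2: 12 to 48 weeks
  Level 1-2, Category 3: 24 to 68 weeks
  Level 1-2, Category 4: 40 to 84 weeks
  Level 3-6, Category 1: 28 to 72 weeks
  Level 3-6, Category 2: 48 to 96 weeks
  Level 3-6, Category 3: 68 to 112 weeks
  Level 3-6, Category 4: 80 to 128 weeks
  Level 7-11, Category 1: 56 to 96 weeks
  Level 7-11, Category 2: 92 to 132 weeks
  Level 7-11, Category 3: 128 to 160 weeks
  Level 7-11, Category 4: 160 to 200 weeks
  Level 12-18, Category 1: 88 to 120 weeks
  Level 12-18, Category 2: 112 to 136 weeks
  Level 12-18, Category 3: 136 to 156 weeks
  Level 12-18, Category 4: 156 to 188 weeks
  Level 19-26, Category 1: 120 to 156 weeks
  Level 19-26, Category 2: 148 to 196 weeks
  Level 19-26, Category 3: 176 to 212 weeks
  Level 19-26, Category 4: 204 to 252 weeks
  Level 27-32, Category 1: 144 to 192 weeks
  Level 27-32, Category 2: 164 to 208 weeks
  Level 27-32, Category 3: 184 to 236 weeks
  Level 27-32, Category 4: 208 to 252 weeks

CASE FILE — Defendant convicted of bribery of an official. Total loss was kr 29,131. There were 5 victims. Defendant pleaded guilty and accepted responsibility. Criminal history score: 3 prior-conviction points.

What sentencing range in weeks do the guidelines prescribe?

Base offense level for bribery of an official: 3.
R1 does not apply.
R2 applies (level before this adjustment is 3 < 15, so +1): 3 + 1 = 4.
R3 does not apply.
R4 does not apply.
R5 applies: 4 − 2 = 2.
R6 does not apply.
R8 does not apply.
Final offense level: 2.
Criminal history: 3 prior points → Category 1 (0-6).
Level 2 falls in the 1-2 band.
Grid: Level 1-2 × Category 1 = 0-40 weeks.

0-40 weeks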